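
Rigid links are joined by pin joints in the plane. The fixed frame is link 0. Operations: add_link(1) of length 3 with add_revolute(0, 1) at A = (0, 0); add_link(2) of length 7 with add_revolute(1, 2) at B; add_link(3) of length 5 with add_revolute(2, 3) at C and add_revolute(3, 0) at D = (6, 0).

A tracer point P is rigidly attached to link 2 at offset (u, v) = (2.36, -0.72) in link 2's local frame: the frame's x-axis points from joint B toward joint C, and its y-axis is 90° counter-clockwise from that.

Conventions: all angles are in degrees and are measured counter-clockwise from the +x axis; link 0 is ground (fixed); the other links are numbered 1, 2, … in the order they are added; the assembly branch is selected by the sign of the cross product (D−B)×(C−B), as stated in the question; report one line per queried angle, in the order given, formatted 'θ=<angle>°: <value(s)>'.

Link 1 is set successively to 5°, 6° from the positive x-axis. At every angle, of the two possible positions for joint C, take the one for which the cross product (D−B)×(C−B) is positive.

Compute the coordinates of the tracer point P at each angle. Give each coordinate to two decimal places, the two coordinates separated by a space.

A=(0,0), D=(6.00,0)
θ=5°: B = A + 3.00·(cos5°, sin5°) = (2.9886, 0.2615)
θ=5°: |BD| = 3.0227
θ=5°: circle(B,7.00) ∩ circle(D,5.00): a=5.4813, h=4.3538
θ=5°:   candidates: C₊=(8.8259,4.1248) cross=13.160; C₋=(8.0727,-4.5502) cross=-13.160
θ=5°:   branch + wants cross > 0 → take C=(8.8259,4.1248) (cross=13.160)
θ=5°: ex = (C−B)/|BC| = (0.8339,0.5519); ey = (-0.5519,0.8339)
θ=5°: P = B + 2.36·ex + -0.72·ey = (5.3540,0.9636)
θ=6°: B = A + 3.00·(cos6°, sin6°) = (2.9836, 0.3136)
θ=6°: |BD| = 3.0327
θ=6°: circle(B,7.00) ∩ circle(D,5.00): a=5.4732, h=4.3639
θ=6°:   candidates: C₊=(8.8787,4.0882) cross=13.234; C₋=(7.9762,-4.5929) cross=-13.234
θ=6°:   branch + wants cross > 0 → take C=(8.8787,4.0882) (cross=13.234)
θ=6°: ex = (C−B)/|BC| = (0.8422,0.5392); ey = (-0.5392,0.8422)
θ=6°: P = B + 2.36·ex + -0.72·ey = (5.3593,0.9798)

θ=5°: 5.35 0.96
θ=6°: 5.36 0.98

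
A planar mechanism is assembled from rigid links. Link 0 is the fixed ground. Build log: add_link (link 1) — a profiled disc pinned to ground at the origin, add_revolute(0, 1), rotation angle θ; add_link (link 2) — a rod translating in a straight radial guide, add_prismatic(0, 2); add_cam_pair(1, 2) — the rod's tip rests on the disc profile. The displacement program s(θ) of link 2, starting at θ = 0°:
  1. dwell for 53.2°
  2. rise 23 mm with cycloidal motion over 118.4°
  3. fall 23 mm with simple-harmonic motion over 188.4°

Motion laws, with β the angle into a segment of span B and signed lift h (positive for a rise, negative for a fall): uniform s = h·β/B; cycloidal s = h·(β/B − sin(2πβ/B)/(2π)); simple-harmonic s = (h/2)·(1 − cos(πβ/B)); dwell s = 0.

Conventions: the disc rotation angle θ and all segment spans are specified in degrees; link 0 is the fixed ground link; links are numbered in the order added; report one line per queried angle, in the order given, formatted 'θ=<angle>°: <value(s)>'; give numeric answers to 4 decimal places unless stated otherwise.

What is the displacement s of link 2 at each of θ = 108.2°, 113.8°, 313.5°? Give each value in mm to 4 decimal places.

seg 1 [0°–53.2°] dwell: s stays 0.0000
seg 2 [53.2°–171.6°] cycloidal, h=23: θ=108.2° here. β=55, B=118.4. 23·(0.4645 − sin(2π·0.4645)/(2π)) = 9.8750 → s = 9.8750
seg 2 [53.2°–171.6°] cycloidal, h=23: θ=113.8° here. β=60.6, B=118.4. 23·(0.5118 − sin(2π·0.5118)/(2π)) = 12.0437 → s = 12.0437
seg 2 [53.2°–171.6°] cycloidal, h=23: full span → s += 23 → s = 23.0000
seg 3 [171.6°–360°] simple-harmonic, h=-23: θ=313.5° here. β=141.9, B=188.4. -23/2·(1 − cos(π·0.7532)) = -19.7127 → s = 3.2873

θ=108.2°: 9.8750
θ=113.8°: 12.0437
θ=313.5°: 3.2873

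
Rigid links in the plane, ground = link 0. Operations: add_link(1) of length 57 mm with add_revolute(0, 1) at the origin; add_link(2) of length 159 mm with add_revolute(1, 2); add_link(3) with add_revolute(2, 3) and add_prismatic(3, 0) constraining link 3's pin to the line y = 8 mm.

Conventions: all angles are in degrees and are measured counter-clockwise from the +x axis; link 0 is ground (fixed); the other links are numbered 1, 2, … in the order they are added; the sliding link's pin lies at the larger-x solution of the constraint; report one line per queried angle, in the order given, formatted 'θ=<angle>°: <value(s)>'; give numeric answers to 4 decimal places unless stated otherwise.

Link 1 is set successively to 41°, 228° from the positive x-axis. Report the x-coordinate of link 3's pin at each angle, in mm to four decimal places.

geometry: r = 57 mm, L = 159 mm, e = 8 mm
θ=41°: crank pin P = (r cos θ, r sin θ) = (43.018446, 37.395365)
θ=41°: h = r sin θ − e = 37.395365 − 8 = 29.395365
θ=41°: x = r cos θ + √(L² − h²) = 43.018446 + 156.259120 = 199.277566
θ=228°: crank pin P = (r cos θ, r sin θ) = (-38.140445, -42.359255)
θ=228°: h = r sin θ − e = -42.359255 − 8 = -50.359255
θ=228°: x = r cos θ + √(L² − h²) = -38.140445 + 150.814275 = 112.673830

θ=41°: 199.2776
θ=228°: 112.6738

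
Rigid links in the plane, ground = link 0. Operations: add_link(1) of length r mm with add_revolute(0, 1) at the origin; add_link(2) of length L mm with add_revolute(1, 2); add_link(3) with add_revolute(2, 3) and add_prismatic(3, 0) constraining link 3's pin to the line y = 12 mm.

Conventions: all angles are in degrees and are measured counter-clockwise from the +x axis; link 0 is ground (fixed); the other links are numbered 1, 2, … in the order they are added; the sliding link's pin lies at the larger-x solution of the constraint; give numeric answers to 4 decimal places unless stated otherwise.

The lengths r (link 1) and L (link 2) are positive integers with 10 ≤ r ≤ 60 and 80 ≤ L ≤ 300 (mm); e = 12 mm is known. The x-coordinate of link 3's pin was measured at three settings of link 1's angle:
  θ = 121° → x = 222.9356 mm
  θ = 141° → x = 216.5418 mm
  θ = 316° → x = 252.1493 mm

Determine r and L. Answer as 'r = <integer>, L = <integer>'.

constraint per measurement: (x − r cos θ)² + (r sin θ − e)² = L²
subtracting the θ₁ and θ₂ equations cancels the r² and L² terms:
r = (x₁² − x₂²) / (2[(x₁cos θ₁ + e sin θ₁) − (x₂cos θ₂ + e sin θ₂)]) = 25.0001 → r = 25
L² = (x₁ − r cos θ₁)² + (r sin θ₁ − e)² = 55695.9975 → L = 236.0000 → L = 236
check at θ₃=316°: x = 252.1493 (printed 252.1493) ✓

r = 25, L = 236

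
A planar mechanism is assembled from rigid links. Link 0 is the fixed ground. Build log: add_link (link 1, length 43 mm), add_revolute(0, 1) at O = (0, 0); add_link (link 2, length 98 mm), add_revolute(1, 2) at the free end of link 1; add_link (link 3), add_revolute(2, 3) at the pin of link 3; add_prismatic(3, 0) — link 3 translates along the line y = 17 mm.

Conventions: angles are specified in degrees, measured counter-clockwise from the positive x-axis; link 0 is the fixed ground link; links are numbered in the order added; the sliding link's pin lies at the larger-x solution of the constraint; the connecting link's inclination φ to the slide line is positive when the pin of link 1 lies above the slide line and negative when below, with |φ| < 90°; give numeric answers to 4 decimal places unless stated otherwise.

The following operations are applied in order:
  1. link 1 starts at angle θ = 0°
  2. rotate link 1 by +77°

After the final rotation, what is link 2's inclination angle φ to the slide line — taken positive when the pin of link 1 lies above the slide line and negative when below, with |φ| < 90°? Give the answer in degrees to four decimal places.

geometry: r = 43 mm, L = 98 mm, e = 17 mm; θ starts at 0°
rotate link 1 by +77°: θ ← 0° +77° = 77°
h = r sin θ − e = 41.897913 − 17 = 24.897913
sin φ = h / L = 24.897913 / 98 = 0.25406033
φ = arcsin(0.25406033) = 14.717913°

14.7179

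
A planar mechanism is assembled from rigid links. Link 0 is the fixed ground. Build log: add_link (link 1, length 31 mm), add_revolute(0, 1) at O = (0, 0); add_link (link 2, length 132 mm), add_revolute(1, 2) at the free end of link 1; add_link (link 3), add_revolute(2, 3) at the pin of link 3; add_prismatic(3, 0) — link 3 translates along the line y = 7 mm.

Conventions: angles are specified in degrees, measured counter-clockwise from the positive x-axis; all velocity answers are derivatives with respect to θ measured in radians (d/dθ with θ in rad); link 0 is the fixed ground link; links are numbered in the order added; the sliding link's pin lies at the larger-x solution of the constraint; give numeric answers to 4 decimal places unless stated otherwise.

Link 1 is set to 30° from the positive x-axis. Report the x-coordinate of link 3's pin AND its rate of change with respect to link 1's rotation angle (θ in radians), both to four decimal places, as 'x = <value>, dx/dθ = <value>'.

geometry: r = 31 mm, L = 132 mm, e = 7 mm
crank pin P = (r cos θ, r sin θ) = (26.846788, 15.500000)
h = r sin θ − e = 15.500000 − 7 = 8.500000
x = r cos θ + √(L² − h²) = 26.846788 + 131.726041 = 158.572829
dx/dθ = −r sin θ − h·r cos θ/√(L² − h²) (θ in radians; h = 8.500000) = -17.232366

x = 158.5728, dx/dθ = -17.2324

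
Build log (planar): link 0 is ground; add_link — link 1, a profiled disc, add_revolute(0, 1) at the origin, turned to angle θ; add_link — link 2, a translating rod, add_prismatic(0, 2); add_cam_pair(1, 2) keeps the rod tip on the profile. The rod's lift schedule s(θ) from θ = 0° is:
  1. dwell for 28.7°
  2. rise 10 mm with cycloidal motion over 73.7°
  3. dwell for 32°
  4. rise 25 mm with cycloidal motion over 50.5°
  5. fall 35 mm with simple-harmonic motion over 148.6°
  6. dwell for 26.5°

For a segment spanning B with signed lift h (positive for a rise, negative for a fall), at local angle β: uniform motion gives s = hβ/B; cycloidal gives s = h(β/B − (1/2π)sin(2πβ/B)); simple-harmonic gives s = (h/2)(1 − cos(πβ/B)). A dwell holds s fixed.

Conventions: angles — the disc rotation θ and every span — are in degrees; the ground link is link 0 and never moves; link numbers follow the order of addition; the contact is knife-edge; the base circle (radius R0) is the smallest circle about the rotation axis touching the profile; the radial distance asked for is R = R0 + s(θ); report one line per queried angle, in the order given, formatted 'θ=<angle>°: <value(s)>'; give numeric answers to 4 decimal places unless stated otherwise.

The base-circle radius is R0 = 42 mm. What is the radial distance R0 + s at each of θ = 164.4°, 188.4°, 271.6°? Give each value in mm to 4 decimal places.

seg 1 [0°–28.7°] dwell: s stays 0.0000
seg 2 [28.7°–102.4°] cycloidal, h=10: full span → s += 10 → s = 10.0000
seg 3 [102.4°–134.4°] dwell: s stays 10.0000
seg 4 [134.4°–184.9°] cycloidal, h=25: θ=164.4° here. β=30, B=50.5. 25·(0.5941 − sin(2π·0.5941)/(2π)) = 17.0685 → s = 27.0685
seg 4 [134.4°–184.9°] cycloidal, h=25: full span → s += 25 → s = 35.0000
seg 5 [184.9°–333.5°] simple-harmonic, h=-35: θ=188.4° here. β=3.5, B=148.6. -35/2·(1 − cos(π·0.0236)) = -0.0479 → s = 34.9521
seg 5 [184.9°–333.5°] simple-harmonic, h=-35: θ=271.6° here. β=86.7, B=148.6. -35/2·(1 − cos(π·0.5834)) = -22.0353 → s = 12.9647
θ=164.4°: R = R0 + s = 42 + 27.0685 = 69.0685
θ=188.4°: R = R0 + s = 42 + 34.9521 = 76.9521
θ=271.6°: R = R0 + s = 42 + 12.9647 = 54.9647

θ=164.4°: 69.0685
θ=188.4°: 76.9521
θ=271.6°: 54.9647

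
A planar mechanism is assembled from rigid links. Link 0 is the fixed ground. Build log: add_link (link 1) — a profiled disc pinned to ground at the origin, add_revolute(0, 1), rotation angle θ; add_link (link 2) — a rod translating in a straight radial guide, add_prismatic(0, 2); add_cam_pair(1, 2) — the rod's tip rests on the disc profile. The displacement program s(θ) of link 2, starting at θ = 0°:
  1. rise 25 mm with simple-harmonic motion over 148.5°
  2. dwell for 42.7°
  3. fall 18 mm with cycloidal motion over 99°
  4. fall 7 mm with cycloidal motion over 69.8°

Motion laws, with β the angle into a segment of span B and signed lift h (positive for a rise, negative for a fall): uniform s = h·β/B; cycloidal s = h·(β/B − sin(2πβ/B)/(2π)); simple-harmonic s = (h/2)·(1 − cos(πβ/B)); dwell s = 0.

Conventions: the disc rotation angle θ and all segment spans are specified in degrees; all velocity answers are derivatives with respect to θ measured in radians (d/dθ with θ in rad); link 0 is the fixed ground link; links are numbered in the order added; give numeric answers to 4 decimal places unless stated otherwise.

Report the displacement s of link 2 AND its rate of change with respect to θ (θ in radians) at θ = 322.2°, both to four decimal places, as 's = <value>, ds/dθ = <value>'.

seg 1 [0°–148.5°] simple-harmonic, h=25: full span → s += 25 → s = 25.0000
seg 2 [148.5°–191.2°] dwell: s stays 25.0000
seg 3 [191.2°–290.2°] cycloidal, h=-18: full span → s += -18 → s = 7.0000
seg 4 [290.2°–360°] cycloidal, h=-7: θ=322.2° here. β=32, B=69.8. -7·(0.4585 − sin(2π·0.4585)/(2π)) = -2.9216 → s = 4.0784
velocity in seg [290.2°–360°] (cycloidal), θ in radians: β = 32° = 0.5585 rad, B = 69.8° = 1.2182 rad; ds/dθ = (h/B)(1 − cos(2πβ/B)) = ((-7)/1.2182)(1 − cos(2π·0.4585)) = -11.297314 mm/rad

s = 4.0784, ds/dθ = -11.2973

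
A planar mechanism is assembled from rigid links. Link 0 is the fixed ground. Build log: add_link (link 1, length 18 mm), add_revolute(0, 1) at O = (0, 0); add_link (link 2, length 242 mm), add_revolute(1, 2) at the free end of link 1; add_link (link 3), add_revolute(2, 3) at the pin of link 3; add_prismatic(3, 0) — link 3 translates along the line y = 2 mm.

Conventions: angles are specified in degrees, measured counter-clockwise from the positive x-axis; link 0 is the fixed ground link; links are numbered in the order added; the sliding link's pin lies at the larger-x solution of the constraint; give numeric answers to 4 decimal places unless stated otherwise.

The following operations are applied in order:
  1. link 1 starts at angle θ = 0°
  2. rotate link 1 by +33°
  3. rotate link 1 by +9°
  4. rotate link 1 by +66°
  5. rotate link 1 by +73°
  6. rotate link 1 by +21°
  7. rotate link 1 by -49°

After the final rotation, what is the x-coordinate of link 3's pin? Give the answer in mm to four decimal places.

geometry: r = 18 mm, L = 242 mm, e = 2 mm; θ starts at 0°
rotate link 1 by +33°: θ ← 0° +33° = 33°
rotate link 1 by +9°: θ ← 33° +9° = 42°
rotate link 1 by +66°: θ ← 42° +66° = 108°
rotate link 1 by +73°: θ ← 108° +73° = 181°
rotate link 1 by +21°: θ ← 181° +21° = 202°
rotate link 1 by -49°: θ ← 202° -49° = 153°
crank pin P = (r cos θ, r sin θ) = (-16.038117, 8.171829)
h = r sin θ − e = 8.171829 − 2 = 6.171829
x = r cos θ + √(L² − h²) = -16.038117 + 241.921286 = 225.883168

225.8832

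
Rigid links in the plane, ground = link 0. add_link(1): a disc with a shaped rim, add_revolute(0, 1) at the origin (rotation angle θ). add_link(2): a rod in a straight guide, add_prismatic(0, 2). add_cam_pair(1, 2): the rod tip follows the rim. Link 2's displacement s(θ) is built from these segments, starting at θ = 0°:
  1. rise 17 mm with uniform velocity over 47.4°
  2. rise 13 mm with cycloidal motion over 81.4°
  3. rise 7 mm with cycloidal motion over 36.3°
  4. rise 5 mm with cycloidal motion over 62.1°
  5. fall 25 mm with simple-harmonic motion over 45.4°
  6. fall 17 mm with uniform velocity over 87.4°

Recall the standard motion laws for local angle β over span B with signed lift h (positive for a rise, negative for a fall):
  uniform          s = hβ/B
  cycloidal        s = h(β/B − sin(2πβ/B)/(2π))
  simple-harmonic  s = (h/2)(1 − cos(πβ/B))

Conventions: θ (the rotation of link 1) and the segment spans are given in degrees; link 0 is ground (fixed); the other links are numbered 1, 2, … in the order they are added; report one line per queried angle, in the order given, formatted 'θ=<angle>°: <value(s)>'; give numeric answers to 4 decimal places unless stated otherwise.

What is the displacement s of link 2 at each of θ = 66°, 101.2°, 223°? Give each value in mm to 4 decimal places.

segment 1 (0° to 47.4°, uniform, h = 17) is passed completely: s = 0.0000 + (17) = 17.0000
θ = 66° falls in segment 2 (47.4° to 128.8°, cycloidal, h = 13): β = 66 − 47.4 = 18.6°, B = 81.4°; Δs = 13·(0.2285 − sin(2π·0.2285)/(2π)) = 0.9203; s = 17.0000 + 0.9203 = 17.9203
θ = 101.2° falls in segment 2 (47.4° to 128.8°, cycloidal, h = 13): β = 101.2 − 47.4 = 53.8°, B = 81.4°; Δs = 13·(0.6609 − sin(2π·0.6609)/(2π)) = 10.3455; s = 17.0000 + 10.3455 = 27.3455
segment 2 (47.4° to 128.8°, cycloidal, h = 13) is passed completely: s = 17.0000 + (13) = 30.0000
segment 3 (128.8° to 165.1°, cycloidal, h = 7) is passed completely: s = 30.0000 + (7) = 37.0000
θ = 223° falls in segment 4 (165.1° to 227.2°, cycloidal, h = 5): β = 223 − 165.1 = 57.9°, B = 62.1°; Δs = 5·(0.9324 − sin(2π·0.9324)/(2π)) = 4.9899; s = 37.0000 + 4.9899 = 41.9899

θ=66°: 17.9203
θ=101.2°: 27.3455
θ=223°: 41.9899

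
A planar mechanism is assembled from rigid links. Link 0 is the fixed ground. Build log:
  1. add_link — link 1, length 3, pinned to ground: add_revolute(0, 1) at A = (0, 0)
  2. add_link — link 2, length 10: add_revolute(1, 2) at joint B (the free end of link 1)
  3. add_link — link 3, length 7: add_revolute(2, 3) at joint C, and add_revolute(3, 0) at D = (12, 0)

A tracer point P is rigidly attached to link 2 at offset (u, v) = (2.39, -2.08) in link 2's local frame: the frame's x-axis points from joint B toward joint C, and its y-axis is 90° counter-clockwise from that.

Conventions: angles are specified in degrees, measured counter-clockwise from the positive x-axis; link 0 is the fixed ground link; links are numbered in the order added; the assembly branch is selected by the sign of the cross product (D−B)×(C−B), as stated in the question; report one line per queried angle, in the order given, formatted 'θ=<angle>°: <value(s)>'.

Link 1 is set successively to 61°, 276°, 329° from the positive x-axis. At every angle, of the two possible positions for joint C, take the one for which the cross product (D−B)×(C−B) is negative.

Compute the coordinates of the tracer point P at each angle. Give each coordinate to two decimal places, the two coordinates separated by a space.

A=(0,0), D=(12.00,0)
θ=61°: B = A + 3.00·(cos61°, sin61°) = (1.4544, 2.6239)
θ=61°: |BD| = 10.8671
θ=61°: circle(B,10.00) ∩ circle(D,7.00): a=7.7801, h=6.2825
θ=61°:   candidates: C₊=(10.5212,6.8420) cross=68.273; C₋=(7.4874,-5.3513) cross=-68.273
θ=61°:   branch - wants cross < 0 → take C=(7.4874,-5.3513) (cross=-68.273)
θ=61°: ex = (C−B)/|BC| = (0.6033,-0.7975); ey = (0.7975,0.6033)
θ=61°: P = B + 2.39·ex + -2.08·ey = (1.2375,-0.5371)
θ=276°: B = A + 3.00·(cos276°, sin276°) = (0.3136, -2.9836)
θ=276°: |BD| = 12.0613
θ=276°: circle(B,10.00) ∩ circle(D,7.00): a=8.1448, h=5.8019
θ=276°:   candidates: C₊=(6.7701,4.6528) cross=69.978; C₋=(9.6405,-6.5903) cross=-69.978
θ=276°:   branch - wants cross < 0 → take C=(9.6405,-6.5903) (cross=-69.978)
θ=276°: ex = (C−B)/|BC| = (0.9327,-0.3607); ey = (0.3607,0.9327)
θ=276°: P = B + 2.39·ex + -2.08·ey = (1.7925,-5.7856)
θ=329°: B = A + 3.00·(cos329°, sin329°) = (2.5715, -1.5451)
θ=329°: |BD| = 9.5543
θ=329°: circle(B,10.00) ∩ circle(D,7.00): a=7.4461, h=6.6750
θ=329°:   candidates: C₊=(8.8401,6.2462) cross=63.775; C₋=(10.9991,-6.9281) cross=-63.775
θ=329°:   branch - wants cross < 0 → take C=(10.9991,-6.9281) (cross=-63.775)
θ=329°: ex = (C−B)/|BC| = (0.8428,-0.5383); ey = (0.5383,0.8428)
θ=329°: P = B + 2.39·ex + -2.08·ey = (3.4660,-4.5846)

θ=61°: 1.24 -0.54
θ=276°: 1.79 -5.79
θ=329°: 3.47 -4.58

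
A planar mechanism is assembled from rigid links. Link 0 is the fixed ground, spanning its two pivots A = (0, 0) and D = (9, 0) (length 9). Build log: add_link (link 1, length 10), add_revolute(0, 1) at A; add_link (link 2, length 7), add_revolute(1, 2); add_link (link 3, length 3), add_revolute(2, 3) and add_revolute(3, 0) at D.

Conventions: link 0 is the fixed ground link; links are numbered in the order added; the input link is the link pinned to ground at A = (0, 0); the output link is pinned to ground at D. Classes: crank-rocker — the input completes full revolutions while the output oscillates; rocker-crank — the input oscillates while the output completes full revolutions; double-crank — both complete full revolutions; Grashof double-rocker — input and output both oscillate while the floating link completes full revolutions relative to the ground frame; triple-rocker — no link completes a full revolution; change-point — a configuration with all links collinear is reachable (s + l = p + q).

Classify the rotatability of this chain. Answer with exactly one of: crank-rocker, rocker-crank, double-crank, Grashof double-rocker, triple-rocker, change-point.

lengths: ground=9, input=10, coupler=7, output=3
sorted: s=3 (shortest), l=10 (longest), p+q=16
s + l = 13 vs p + q = 16
s + l < p + q (Grashof) with shortest = output link → rocker-crank

rocker-crank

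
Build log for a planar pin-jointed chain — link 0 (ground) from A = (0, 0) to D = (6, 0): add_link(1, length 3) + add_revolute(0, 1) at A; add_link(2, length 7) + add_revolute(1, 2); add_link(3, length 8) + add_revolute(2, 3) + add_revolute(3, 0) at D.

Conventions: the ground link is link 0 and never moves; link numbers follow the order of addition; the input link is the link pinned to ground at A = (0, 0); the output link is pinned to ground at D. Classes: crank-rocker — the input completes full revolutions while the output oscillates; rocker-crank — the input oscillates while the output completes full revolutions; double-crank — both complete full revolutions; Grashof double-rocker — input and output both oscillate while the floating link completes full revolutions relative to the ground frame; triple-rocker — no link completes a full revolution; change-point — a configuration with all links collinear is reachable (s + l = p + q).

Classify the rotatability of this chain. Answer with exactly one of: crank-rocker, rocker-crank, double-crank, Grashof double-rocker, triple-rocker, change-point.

lengths: ground=6, input=3, coupler=7, output=8
sorted: s=3 (shortest), l=8 (longest), p+q=13
s + l = 11 vs p + q = 13
s + l < p + q (Grashof) with shortest = input link → crank-rocker

crank-rocker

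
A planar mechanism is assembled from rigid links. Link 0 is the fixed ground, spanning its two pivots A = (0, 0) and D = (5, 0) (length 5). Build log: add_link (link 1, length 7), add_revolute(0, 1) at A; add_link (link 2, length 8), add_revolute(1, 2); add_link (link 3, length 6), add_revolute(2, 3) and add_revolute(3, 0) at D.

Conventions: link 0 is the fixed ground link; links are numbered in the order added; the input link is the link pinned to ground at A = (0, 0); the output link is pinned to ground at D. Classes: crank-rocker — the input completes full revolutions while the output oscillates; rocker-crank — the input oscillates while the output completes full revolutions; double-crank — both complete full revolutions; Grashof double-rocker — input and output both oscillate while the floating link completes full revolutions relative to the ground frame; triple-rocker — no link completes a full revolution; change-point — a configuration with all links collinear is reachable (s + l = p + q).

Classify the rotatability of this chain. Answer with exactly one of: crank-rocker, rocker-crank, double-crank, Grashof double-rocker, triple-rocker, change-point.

lengths: ground=5, input=7, coupler=8, output=6
sorted: s=5 (shortest), l=8 (longest), p+q=13
s + l = 13 vs p + q = 13
s + l = p + q → change-point (collinear configuration reachable)

change-point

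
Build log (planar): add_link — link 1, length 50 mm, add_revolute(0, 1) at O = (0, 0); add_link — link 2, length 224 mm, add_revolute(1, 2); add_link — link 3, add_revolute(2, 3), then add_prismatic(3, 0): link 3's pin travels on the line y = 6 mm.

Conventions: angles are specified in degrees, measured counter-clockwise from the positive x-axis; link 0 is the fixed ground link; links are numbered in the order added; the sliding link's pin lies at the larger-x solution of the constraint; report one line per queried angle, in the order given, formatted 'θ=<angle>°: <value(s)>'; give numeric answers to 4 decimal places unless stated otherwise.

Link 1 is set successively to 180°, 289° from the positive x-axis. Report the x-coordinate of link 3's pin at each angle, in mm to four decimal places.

geometry: r = 50 mm, L = 224 mm, e = 6 mm
θ=180°: crank pin P = (r cos θ, r sin θ) = (-50.000000, 0.000000)
θ=180°: h = r sin θ − e = 0.000000 − 6 = -6.000000
θ=180°: x = r cos θ + √(L² − h²) = -50.000000 + 223.919628 = 173.919628
θ=289°: crank pin P = (r cos θ, r sin θ) = (16.278408, -47.275929)
θ=289°: h = r sin θ − e = -47.275929 − 6 = -53.275929
θ=289°: x = r cos θ + √(L² − h²) = 16.278408 + 217.572230 = 233.850638

θ=180°: 173.9196
θ=289°: 233.8506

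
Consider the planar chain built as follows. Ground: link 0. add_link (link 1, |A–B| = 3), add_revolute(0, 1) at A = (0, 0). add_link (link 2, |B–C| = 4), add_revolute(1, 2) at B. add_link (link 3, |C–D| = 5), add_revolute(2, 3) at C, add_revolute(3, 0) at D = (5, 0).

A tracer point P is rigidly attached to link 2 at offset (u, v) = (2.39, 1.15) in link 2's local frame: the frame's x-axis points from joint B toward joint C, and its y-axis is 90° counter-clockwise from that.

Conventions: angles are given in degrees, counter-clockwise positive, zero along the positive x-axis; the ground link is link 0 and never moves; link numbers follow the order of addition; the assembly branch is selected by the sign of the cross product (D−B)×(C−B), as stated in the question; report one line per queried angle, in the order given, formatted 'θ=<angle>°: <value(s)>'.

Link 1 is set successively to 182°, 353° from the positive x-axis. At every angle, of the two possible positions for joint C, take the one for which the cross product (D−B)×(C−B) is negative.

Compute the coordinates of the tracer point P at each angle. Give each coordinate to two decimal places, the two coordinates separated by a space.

A=(0,0), D=(5.00,0)
θ=182°: B = A + 3.00·(cos182°, sin182°) = (-2.9982, -0.1047)
θ=182°: |BD| = 7.9989
θ=182°: circle(B,4.00) ∩ circle(D,5.00): a=3.4368, h=2.0465
θ=182°:   candidates: C₊=(0.4116,1.9866) cross=16.369; C₋=(0.4652,-2.1060) cross=-16.369
θ=182°:   branch - wants cross < 0 → take C=(0.4652,-2.1060) (cross=-16.369)
θ=182°: ex = (C−B)/|BC| = (0.8658,-0.5003); ey = (0.5003,0.8658)
θ=182°: P = B + 2.39·ex + 1.15·ey = (-0.3534,-0.3048)
θ=353°: B = A + 3.00·(cos353°, sin353°) = (2.9776, -0.3656)
θ=353°: |BD| = 2.0551
θ=353°: circle(B,4.00) ∩ circle(D,5.00): a=-1.1621, h=3.8275
θ=353°:   candidates: C₊=(1.1532,3.1941) cross=7.866; C₋=(2.5150,-4.3388) cross=-7.866
θ=353°:   branch - wants cross < 0 → take C=(2.5150,-4.3388) (cross=-7.866)
θ=353°: ex = (C−B)/|BC| = (-0.1157,-0.9933); ey = (0.9933,-0.1157)
θ=353°: P = B + 2.39·ex + 1.15·ey = (3.8435,-2.8726)

θ=182°: -0.35 -0.30
θ=353°: 3.84 -2.87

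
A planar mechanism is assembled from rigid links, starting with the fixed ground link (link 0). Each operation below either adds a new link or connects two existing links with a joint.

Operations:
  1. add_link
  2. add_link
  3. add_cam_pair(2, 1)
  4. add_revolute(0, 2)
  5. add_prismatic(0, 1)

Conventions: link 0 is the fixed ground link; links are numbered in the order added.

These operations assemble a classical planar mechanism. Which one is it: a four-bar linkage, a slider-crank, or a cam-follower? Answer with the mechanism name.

links: 3 (incl. ground); joints: 1 revolute, 1 prismatic, 1 higher (cam) pair, forming one closed loop
3 links, revolute + prismatic + higher pair in one loop → cam-follower

cam-follower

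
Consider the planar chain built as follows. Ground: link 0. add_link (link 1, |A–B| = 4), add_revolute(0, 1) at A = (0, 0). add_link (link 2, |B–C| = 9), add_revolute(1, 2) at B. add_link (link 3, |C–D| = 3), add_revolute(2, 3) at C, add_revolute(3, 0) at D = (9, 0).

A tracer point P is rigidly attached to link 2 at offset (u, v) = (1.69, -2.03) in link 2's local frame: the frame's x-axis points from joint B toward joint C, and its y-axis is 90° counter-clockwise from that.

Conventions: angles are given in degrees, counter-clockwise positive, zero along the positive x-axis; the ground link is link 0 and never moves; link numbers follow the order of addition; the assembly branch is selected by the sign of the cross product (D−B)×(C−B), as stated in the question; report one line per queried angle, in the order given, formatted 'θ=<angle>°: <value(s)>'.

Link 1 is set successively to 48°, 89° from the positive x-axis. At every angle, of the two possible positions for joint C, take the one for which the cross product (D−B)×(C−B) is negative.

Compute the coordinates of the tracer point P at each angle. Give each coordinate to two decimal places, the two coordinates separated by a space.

A=(0,0), D=(9.00,0)
θ=48°: B = A + 4.00·(cos48°, sin48°) = (2.6765, 2.9726)
θ=48°: |BD| = 6.9873
θ=48°: circle(B,9.00) ∩ circle(D,3.00): a=8.6459, h=2.4999
θ=48°:   candidates: C₊=(11.5645,1.5568) cross=17.467; C₋=(9.4375,-2.9679) cross=-17.467
θ=48°:   branch - wants cross < 0 → take C=(9.4375,-2.9679) (cross=-17.467)
θ=48°: ex = (C−B)/|BC| = (0.7512,-0.6601); ey = (0.6601,0.7512)
θ=48°: P = B + 1.69·ex + -2.03·ey = (2.6062,0.3321)
θ=89°: B = A + 4.00·(cos89°, sin89°) = (0.0698, 3.9994)
θ=89°: |BD| = 9.7849
θ=89°: circle(B,9.00) ∩ circle(D,3.00): a=8.5716, h=2.7437
θ=89°:   candidates: C₊=(9.0141,3.0000) cross=26.847; C₋=(6.7713,-2.0082) cross=-26.847
θ=89°:   branch - wants cross < 0 → take C=(6.7713,-2.0082) (cross=-26.847)
θ=89°: ex = (C−B)/|BC| = (0.7446,-0.6675); ey = (0.6675,0.7446)
θ=89°: P = B + 1.69·ex + -2.03·ey = (-0.0268,1.3598)

θ=48°: 2.61 0.33
θ=89°: -0.03 1.36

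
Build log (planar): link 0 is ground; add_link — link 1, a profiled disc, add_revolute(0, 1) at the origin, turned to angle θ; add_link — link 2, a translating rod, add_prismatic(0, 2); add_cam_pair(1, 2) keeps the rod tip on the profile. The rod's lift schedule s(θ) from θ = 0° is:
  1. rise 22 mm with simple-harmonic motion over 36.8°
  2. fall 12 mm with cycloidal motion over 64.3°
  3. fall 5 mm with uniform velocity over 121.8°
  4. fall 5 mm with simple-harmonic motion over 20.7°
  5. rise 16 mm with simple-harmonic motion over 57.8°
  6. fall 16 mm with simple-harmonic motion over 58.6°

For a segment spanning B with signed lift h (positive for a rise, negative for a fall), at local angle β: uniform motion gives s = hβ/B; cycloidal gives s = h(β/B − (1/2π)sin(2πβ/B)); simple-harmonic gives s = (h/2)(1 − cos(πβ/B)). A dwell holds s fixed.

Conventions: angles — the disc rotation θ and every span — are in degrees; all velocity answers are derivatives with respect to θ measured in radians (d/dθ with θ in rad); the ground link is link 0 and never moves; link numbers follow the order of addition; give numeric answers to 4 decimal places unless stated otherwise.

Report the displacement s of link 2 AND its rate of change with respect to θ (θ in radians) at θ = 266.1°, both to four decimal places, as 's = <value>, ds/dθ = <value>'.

seg 1 [0°–36.8°] simple-harmonic, h=22: full span → s += 22 → s = 22.0000
seg 2 [36.8°–101.1°] cycloidal, h=-12: full span → s += -12 → s = 10.0000
seg 3 [101.1°–222.9°] uniform, h=-5: full span → s += -5 → s = 5.0000
seg 4 [222.9°–243.6°] simple-harmonic, h=-5: full span → s += -5 → s = 0.0000
seg 5 [243.6°–301.4°] simple-harmonic, h=16: θ=266.1° here. β=22.5, B=57.8. 16/2·(1 − cos(π·0.3893)) = 5.2729 → s = 5.2729
velocity in seg [243.6°–301.4°] (simple-harmonic), θ in radians: β = 22.5° = 0.3927 rad, B = 57.8° = 1.0088 rad; ds/dθ = (πh/(2B)) sin(πβ/B) = (π·16/(2·1.0088)) sin(π·0.3893) = 23.421302 mm/rad

s = 5.2729, ds/dθ = 23.4213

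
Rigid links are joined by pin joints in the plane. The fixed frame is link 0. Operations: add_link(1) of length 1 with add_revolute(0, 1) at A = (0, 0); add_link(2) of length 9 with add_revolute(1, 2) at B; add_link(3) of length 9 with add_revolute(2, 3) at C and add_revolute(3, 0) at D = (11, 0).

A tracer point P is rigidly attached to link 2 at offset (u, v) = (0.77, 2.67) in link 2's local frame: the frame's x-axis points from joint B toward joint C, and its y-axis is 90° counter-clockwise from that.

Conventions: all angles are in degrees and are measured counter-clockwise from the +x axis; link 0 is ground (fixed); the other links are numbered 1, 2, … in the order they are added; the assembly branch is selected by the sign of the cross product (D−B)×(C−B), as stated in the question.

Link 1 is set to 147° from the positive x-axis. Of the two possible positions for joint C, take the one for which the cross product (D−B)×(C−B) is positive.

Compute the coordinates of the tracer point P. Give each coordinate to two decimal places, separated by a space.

A=(0,0), D=(11.00,0)
B = A + 1.00·(cos147°, sin147°) = (-0.8387, 0.5446)
|BD| = 11.8512
circle(B,9.00) ∩ circle(D,9.00): a=5.9256, h=6.7740
  candidates: C₊=(5.3920,7.0392) cross=80.280; C₋=(4.7694,-6.4945) cross=-80.280
  branch + wants cross > 0 → take C=(5.3920,7.0392) (cross=80.280)
ex = (C−B)/|BC| = (0.6923,0.7216); ey = (-0.7216,0.6923)
P = B + 0.77·ex + 2.67·ey = (-2.2323,2.9487)

-2.23 2.95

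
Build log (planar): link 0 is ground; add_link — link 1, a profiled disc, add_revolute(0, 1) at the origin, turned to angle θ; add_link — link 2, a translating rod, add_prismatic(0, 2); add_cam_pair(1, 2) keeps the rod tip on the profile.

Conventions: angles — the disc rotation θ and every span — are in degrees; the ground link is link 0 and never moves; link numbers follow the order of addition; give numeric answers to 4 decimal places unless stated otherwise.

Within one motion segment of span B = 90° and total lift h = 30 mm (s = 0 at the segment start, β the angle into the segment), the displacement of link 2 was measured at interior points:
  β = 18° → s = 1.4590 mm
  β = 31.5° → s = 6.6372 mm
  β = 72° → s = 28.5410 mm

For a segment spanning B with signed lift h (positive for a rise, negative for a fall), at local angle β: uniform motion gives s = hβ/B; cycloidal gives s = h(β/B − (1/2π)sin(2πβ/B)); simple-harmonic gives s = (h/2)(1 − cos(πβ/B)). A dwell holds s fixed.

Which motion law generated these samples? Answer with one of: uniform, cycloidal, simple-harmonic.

candidates at β/B = r: uniform s = h·r (linear in β); cycloidal s = h·(r − sin(2πr)/(2π)); simple-harmonic s = (h/2)(1 − cos(πr))
β=18°: printed 1.4590 | uniform 6.0000, cycloidal 1.4590, simple-harmonic 2.8647
β=31.5°: printed 6.6372 | uniform 10.5000, cycloidal 6.6372, simple-harmonic 8.1901
β=72°: printed 28.5410 | uniform 24.0000, cycloidal 28.5410, simple-harmonic 27.1353
only one law matches every sample → cycloidal

cycloidal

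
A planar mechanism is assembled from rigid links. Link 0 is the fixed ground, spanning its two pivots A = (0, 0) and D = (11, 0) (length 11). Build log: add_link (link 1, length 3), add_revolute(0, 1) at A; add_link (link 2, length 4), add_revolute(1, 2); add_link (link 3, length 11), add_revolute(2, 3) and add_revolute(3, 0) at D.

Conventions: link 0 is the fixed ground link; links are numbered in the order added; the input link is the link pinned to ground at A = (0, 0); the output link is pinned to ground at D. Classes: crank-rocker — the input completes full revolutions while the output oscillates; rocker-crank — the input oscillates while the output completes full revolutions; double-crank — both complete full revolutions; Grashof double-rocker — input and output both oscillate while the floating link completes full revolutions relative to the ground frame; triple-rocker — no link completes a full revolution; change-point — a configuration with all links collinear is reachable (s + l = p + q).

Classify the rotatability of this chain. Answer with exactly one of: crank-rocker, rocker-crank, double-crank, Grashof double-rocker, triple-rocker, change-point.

lengths: ground=11, input=3, coupler=4, output=11
sorted: s=3 (shortest), l=11 (longest), p+q=15
s + l = 14 vs p + q = 15
s + l < p + q (Grashof) with shortest = input link → crank-rocker

crank-rocker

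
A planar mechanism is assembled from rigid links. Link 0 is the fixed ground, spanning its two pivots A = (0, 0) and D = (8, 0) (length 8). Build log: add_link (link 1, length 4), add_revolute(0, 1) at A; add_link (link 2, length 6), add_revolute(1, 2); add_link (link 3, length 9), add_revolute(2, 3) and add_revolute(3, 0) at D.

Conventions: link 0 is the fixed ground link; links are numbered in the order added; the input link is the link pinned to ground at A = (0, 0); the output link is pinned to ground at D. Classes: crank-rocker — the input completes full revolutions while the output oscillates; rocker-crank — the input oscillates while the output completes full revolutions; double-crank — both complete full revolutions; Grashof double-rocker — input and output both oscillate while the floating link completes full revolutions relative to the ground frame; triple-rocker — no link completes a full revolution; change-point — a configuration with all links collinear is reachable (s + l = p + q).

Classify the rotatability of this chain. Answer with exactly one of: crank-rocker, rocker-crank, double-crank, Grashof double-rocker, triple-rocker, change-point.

lengths: ground=8, input=4, coupler=6, output=9
sorted: s=4 (shortest), l=9 (longest), p+q=14
s + l = 13 vs p + q = 14
s + l < p + q (Grashof) with shortest = input link → crank-rocker

crank-rocker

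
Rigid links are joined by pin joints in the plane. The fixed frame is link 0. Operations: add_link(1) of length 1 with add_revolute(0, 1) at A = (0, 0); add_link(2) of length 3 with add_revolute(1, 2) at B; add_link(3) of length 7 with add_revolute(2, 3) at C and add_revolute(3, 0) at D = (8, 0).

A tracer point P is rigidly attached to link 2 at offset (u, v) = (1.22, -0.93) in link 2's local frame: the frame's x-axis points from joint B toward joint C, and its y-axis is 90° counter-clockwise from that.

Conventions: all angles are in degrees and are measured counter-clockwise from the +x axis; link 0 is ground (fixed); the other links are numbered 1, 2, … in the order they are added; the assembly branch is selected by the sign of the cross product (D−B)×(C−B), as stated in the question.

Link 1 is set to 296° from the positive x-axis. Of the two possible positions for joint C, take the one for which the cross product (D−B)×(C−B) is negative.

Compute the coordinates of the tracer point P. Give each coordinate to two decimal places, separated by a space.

A=(0,0), D=(8.00,0)
B = A + 1.00·(cos296°, sin296°) = (0.4384, -0.8988)
|BD| = 7.6149
circle(B,3.00) ∩ circle(D,7.00): a=1.1810, h=2.7578
  candidates: C₊=(1.2856,1.9791) cross=21.000; C₋=(1.9366,-3.4979) cross=-21.000
  branch - wants cross < 0 → take C=(1.9366,-3.4979) (cross=-21.000)
ex = (C−B)/|BC| = (0.4994,-0.8664); ey = (0.8664,0.4994)
P = B + 1.22·ex + -0.93·ey = (0.2419,-2.4202)

0.24 -2.42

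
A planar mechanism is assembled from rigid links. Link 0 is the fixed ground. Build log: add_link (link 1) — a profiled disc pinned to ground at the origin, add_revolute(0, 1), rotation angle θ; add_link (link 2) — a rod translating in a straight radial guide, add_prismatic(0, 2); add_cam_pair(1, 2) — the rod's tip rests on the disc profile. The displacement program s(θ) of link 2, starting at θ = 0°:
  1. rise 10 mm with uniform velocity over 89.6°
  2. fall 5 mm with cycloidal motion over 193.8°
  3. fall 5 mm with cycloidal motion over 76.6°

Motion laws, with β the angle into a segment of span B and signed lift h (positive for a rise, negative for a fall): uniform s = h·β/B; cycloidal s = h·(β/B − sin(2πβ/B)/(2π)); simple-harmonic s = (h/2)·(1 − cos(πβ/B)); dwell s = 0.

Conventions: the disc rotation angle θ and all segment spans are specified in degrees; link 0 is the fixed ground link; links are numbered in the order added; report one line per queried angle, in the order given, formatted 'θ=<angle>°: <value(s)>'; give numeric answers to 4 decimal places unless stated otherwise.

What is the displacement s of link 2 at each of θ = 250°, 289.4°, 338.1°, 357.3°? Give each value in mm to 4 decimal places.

seg 1 [0°–89.6°] uniform, h=10: full span → s += 10 → s = 10.0000
seg 2 [89.6°–283.4°] cycloidal, h=-5: θ=250° here. β=160.4, B=193.8. -5·(0.8277 − sin(2π·0.8277)/(2π)) = -4.8412 → s = 5.1588
seg 2 [89.6°–283.4°] cycloidal, h=-5: full span → s += -5 → s = 5.0000
seg 3 [283.4°–360°] cycloidal, h=-5: θ=289.4° here. β=6, B=76.6. -5·(0.0783 − sin(2π·0.0783)/(2π)) = -0.0156 → s = 4.9844
seg 3 [283.4°–360°] cycloidal, h=-5: θ=338.1° here. β=54.7, B=76.6. -5·(0.7141 − sin(2π·0.7141)/(2π)) = -4.3461 → s = 0.6539
seg 3 [283.4°–360°] cycloidal, h=-5: θ=357.3° here. β=73.9, B=76.6. -5·(0.9648 − sin(2π·0.9648)/(2π)) = -4.9986 → s = 0.0014

θ=250°: 5.1588
θ=289.4°: 4.9844
θ=338.1°: 0.6539
θ=357.3°: 0.0014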